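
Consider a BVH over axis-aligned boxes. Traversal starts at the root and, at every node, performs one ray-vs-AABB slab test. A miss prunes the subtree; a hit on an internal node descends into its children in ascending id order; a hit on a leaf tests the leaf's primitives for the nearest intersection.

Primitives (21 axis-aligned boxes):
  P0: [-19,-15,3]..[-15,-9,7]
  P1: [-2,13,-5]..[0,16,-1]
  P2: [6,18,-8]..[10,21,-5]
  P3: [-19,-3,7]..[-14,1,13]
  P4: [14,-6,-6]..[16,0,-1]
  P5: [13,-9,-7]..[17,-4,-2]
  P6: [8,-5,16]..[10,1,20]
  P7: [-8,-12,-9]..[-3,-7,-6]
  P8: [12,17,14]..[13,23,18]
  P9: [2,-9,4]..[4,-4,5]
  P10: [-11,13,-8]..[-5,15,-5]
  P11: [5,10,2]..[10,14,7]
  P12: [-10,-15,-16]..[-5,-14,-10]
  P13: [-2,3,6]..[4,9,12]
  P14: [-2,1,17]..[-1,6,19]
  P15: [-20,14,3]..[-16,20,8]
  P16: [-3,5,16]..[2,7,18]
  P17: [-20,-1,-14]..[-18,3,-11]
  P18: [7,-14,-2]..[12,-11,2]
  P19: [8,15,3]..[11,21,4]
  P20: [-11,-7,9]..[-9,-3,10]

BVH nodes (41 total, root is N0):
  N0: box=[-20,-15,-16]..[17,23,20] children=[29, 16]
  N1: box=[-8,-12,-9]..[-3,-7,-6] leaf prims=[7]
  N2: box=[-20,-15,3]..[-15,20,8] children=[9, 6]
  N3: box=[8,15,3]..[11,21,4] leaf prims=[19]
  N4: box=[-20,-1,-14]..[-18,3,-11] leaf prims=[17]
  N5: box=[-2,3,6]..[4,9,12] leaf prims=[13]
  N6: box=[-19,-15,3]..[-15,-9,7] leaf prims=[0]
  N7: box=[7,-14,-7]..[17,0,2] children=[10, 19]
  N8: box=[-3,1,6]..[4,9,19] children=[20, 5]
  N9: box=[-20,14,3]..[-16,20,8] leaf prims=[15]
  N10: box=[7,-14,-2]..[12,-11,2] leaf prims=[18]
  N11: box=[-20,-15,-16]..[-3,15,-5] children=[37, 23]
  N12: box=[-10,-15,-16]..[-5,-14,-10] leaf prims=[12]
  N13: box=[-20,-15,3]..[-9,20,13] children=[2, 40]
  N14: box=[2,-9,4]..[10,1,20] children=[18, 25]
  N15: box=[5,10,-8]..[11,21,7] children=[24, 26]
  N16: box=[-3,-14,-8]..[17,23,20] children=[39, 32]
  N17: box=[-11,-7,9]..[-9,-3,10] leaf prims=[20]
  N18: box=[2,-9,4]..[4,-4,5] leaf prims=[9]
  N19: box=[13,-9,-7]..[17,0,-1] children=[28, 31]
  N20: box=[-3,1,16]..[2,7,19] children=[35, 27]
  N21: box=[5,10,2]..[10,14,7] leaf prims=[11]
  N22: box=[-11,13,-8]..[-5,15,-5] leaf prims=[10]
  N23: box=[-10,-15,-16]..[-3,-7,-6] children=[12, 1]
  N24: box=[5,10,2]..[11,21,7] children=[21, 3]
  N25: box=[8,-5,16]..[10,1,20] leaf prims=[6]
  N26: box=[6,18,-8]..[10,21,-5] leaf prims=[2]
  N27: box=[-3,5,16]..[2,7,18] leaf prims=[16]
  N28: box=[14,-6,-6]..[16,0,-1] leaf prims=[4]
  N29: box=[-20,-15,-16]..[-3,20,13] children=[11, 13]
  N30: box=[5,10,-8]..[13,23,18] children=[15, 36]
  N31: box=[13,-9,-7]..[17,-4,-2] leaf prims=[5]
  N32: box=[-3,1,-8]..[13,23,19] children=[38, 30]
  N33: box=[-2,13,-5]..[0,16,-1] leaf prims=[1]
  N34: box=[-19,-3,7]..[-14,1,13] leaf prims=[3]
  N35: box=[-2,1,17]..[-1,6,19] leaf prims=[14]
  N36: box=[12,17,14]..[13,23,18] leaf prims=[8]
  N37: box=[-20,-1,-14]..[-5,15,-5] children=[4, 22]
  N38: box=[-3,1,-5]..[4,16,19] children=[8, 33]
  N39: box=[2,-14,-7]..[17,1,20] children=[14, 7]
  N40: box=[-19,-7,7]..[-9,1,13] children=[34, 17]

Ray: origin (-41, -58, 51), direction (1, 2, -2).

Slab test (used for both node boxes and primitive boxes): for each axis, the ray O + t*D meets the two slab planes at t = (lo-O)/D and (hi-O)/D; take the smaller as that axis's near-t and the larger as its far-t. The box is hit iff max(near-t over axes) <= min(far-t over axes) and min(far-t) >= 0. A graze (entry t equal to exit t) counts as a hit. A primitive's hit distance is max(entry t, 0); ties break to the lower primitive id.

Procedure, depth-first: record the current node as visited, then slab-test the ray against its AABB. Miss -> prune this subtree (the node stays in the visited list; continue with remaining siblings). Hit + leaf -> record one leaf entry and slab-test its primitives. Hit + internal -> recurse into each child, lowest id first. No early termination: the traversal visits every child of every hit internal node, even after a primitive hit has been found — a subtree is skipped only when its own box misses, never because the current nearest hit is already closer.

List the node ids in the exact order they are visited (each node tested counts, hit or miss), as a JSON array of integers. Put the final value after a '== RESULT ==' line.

Walk:
N0 x:[21,58] y:[43/2,81/2] z:[31/2,67/2] -> hit [43/2,67/2], descend [16, 29]
  N16 x:[38,58] y:[22,81/2] z:[31/2,59/2] -> miss, prune
  N29 x:[21,38] y:[43/2,39] z:[19,67/2] -> hit [43/2,67/2], descend [11, 13]
    N11 x:[21,38] y:[43/2,73/2] z:[28,67/2] -> hit [28,67/2], descend [23, 37]
      N23 x:[31,38] y:[43/2,51/2] z:[57/2,67/2] -> miss, prune
      N37 x:[21,36] y:[57/2,73/2] z:[28,65/2] -> hit [57/2,65/2], descend [4, 22]
        N4 x:[21,23] y:[57/2,61/2] z:[31,65/2] -> miss, prune
        N22 x:[30,36] y:[71/2,73/2] z:[28,59/2] -> miss, prune
    N13 x:[21,32] y:[43/2,39] z:[19,24] -> hit [43/2,24], descend [2, 40]
      N2 x:[21,26] y:[43/2,39] z:[43/2,24] -> hit [43/2,24], descend [6, 9]
        N6 x:[22,26] y:[43/2,49/2] z:[22,24] -> hit [22,24] leaf, test {P0@t=22}
        N9 x:[21,25] y:[36,39] z:[43/2,24] -> miss, prune
      N40 x:[22,32] y:[51/2,59/2] z:[19,22] -> miss, prune

13 AABB tests over nodes [0, 16, 29, 11, 23, 37, 4, 22, 13, 2, 6, 9, 40]; 1 leaf entered; closest P0.

== RESULT ==
[0, 16, 29, 11, 23, 37, 4, 22, 13, 2, 6, 9, 40]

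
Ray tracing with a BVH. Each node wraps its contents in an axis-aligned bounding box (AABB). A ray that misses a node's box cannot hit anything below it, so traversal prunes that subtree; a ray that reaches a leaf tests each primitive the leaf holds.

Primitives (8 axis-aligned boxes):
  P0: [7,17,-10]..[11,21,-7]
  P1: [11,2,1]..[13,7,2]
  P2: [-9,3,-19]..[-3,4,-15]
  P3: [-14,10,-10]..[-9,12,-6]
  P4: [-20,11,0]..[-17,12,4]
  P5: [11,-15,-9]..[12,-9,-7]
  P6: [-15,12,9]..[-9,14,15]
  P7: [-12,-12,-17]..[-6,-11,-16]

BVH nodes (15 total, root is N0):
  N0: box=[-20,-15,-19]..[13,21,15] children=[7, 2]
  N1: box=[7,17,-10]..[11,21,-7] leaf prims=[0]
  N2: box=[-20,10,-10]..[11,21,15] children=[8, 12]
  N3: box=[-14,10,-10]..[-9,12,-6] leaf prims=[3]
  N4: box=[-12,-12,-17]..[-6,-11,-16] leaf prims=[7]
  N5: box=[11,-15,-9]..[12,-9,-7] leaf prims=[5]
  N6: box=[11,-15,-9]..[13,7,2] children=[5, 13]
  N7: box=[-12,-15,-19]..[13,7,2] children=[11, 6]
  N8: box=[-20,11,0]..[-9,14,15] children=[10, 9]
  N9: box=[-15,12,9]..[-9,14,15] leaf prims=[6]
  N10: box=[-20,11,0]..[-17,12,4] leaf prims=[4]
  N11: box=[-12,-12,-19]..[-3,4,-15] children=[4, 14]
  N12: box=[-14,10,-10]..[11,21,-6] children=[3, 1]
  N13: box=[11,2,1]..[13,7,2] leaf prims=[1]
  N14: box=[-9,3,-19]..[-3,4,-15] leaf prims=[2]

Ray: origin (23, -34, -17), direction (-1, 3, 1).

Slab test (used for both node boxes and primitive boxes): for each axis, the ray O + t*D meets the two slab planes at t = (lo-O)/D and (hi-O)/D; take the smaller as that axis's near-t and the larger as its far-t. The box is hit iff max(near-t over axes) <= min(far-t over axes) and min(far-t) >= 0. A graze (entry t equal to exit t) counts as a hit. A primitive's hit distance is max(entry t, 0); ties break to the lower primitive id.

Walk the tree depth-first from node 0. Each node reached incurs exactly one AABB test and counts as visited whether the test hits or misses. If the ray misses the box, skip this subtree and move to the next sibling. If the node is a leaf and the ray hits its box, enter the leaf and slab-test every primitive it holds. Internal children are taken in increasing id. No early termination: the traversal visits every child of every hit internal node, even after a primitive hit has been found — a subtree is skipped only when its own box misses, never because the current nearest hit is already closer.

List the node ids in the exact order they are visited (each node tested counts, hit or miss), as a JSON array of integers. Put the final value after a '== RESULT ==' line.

Walk:
N0 x:[10,43] y:[19/3,55/3] z:[-2,32] -> hit [10,55/3], descend [2, 7]
  N2 x:[12,43] y:[44/3,55/3] z:[7,32] -> hit [44/3,55/3], descend [8, 12]
    N8 x:[32,43] y:[15,16] z:[17,32] -> miss, prune
    N12 x:[12,37] y:[44/3,55/3] z:[7,11] -> miss, prune
  N7 x:[10,35] y:[19/3,41/3] z:[-2,19] -> hit [10,41/3], descend [6, 11]
    N6 x:[10,12] y:[19/3,41/3] z:[8,19] -> hit [10,12], descend [5, 13]
      N5 x:[11,12] y:[19/3,25/3] z:[8,10] -> miss, prune
      N13 x:[10,12] y:[12,41/3] z:[18,19] -> miss, prune
    N11 x:[26,35] y:[22/3,38/3] z:[-2,2] -> miss, prune

Summary -> nodes [0, 2, 8, 12, 7, 6, 5, 13, 11]; box-tests=9; leaf-entries=0; first=miss

== RESULT ==
[0, 2, 8, 12, 7, 6, 5, 13, 11]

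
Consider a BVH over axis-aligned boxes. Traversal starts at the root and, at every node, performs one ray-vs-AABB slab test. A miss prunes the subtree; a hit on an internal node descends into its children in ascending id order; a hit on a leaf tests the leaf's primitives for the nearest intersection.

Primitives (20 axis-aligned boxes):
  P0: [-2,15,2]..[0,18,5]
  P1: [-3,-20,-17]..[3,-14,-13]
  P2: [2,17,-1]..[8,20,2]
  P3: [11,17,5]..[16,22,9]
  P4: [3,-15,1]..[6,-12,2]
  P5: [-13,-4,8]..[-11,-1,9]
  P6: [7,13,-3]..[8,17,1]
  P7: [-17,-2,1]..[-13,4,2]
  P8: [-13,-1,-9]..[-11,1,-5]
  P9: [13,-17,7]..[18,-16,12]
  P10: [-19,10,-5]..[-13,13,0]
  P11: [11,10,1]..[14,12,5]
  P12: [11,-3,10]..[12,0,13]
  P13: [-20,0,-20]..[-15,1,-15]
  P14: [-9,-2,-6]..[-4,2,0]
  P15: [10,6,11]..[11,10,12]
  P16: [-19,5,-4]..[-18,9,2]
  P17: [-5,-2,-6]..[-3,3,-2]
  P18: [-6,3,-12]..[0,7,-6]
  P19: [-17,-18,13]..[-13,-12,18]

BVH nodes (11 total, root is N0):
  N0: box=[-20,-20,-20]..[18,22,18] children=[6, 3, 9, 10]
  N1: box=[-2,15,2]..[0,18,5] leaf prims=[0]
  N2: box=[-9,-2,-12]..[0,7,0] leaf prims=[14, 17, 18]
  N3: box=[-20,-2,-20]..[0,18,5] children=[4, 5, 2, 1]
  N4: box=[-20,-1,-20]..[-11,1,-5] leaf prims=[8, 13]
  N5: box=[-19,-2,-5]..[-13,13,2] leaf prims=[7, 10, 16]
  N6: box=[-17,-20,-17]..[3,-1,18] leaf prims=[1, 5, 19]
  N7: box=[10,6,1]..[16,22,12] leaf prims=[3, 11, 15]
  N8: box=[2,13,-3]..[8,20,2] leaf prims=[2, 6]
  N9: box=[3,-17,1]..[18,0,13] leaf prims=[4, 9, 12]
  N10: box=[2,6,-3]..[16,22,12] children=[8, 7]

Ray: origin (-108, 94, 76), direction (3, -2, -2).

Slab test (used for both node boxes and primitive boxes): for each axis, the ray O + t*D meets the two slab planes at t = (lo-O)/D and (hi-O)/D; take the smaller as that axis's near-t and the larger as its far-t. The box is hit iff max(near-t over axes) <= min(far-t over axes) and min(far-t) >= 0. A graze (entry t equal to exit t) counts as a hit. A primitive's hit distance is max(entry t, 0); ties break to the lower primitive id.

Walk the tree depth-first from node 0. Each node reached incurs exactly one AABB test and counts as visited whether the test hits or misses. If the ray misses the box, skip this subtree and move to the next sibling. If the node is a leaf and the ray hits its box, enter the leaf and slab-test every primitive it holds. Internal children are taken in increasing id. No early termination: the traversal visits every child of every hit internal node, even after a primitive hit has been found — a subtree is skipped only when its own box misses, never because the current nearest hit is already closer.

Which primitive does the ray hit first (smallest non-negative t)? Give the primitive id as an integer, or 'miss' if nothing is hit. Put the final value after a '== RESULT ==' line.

Trace the traversal:
N0 x:[88/3,42] y:[36,57] z:[29,48] -> hit [36,42], descend [3, 6, 9, 10]
  N3 x:[88/3,36] y:[38,48] z:[71/2,48] -> miss, prune
  N6 x:[91/3,37] y:[95/2,57] z:[29,93/2] -> miss, prune
  N9 x:[37,42] y:[47,111/2] z:[63/2,75/2] -> miss, prune
  N10 x:[110/3,124/3] y:[36,44] z:[32,79/2] -> hit [110/3,79/2], descend [7, 8]
    N7 x:[118/3,124/3] y:[36,44] z:[32,75/2] -> miss, prune
    N8 x:[110/3,116/3] y:[37,81/2] z:[37,79/2] -> hit [37,116/3] leaf, test {P2@t=37, P6@t=77/2}

Visited [0, 3, 6, 9, 10, 7, 8]. Tests: 7 box, 1 leaf. Nearest: P2.

== RESULT ==
2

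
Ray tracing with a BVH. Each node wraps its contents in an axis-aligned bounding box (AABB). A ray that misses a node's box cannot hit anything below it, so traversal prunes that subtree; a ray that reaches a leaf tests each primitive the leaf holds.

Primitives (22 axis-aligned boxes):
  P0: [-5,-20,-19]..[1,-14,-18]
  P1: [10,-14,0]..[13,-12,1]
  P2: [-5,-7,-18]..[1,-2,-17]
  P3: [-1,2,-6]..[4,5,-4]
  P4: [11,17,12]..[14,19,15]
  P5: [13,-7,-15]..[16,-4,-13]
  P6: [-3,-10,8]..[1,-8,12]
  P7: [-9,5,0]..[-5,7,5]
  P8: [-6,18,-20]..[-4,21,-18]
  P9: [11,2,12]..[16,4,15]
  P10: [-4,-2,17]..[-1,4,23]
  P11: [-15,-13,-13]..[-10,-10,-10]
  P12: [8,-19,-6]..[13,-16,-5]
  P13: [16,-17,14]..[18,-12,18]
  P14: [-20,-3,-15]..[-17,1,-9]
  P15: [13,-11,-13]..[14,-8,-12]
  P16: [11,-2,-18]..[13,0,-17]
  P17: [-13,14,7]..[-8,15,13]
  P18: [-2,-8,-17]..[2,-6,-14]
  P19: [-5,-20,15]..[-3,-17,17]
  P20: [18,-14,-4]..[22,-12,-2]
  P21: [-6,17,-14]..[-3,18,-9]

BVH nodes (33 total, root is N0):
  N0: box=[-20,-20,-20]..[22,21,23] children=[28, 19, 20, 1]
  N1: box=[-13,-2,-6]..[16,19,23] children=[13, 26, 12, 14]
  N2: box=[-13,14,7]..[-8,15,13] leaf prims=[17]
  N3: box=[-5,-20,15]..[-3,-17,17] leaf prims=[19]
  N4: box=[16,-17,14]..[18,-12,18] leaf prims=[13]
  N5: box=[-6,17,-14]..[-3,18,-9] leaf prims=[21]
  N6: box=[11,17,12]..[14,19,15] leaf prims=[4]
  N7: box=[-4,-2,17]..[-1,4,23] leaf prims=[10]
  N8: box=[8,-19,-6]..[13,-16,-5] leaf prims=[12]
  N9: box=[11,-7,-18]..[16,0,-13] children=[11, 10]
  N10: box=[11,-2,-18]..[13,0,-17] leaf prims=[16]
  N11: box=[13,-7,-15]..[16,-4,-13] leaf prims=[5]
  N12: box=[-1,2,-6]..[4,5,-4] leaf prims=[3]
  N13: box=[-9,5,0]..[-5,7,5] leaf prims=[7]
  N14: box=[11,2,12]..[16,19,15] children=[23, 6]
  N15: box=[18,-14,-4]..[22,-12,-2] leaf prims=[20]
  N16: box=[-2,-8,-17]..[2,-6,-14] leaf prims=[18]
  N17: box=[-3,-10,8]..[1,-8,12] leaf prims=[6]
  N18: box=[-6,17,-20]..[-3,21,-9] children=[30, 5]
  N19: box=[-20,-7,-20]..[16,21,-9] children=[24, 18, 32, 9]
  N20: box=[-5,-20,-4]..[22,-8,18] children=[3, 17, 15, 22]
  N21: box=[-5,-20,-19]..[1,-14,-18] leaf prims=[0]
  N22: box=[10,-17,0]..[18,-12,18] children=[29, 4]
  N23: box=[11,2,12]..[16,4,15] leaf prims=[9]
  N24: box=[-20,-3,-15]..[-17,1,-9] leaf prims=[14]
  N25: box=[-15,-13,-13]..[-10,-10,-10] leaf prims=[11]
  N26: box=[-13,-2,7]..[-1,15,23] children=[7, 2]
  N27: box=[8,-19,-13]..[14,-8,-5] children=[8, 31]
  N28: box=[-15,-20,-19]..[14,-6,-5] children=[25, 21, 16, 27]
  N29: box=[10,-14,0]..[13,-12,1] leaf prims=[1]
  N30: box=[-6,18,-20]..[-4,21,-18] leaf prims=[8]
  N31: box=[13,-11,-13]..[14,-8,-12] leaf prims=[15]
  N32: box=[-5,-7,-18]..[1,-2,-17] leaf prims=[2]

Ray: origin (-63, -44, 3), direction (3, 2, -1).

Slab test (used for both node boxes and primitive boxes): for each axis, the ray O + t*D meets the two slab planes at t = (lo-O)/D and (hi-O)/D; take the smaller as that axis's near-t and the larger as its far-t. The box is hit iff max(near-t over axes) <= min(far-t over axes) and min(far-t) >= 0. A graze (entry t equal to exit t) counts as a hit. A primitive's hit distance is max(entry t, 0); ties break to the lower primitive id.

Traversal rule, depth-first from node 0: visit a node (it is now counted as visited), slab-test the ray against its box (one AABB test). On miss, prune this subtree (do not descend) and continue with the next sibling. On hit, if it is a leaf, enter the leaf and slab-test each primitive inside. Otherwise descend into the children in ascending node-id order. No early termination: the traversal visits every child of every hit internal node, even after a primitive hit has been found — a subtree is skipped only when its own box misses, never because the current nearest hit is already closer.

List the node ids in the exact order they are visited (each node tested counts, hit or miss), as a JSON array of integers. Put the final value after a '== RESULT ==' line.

Traverse from the root:
N0 x:[43/3,85/3] y:[12,65/2] z:[-20,23] -> hit [43/3,23], descend [1, 19, 20, 28]
  N1 x:[50/3,79/3] y:[21,63/2] z:[-20,9] -> miss, prune
  N19 x:[43/3,79/3] y:[37/2,65/2] z:[12,23] -> hit [37/2,23], descend [9, 18, 24, 32]
    N9 x:[74/3,79/3] y:[37/2,22] z:[16,21] -> miss, prune
    N18 x:[19,20] y:[61/2,65/2] z:[12,23] -> miss, prune
    N24 x:[43/3,46/3] y:[41/2,45/2] z:[12,18] -> miss, prune
    N32 x:[58/3,64/3] y:[37/2,21] z:[20,21] -> hit [20,21] leaf, test {P2@t=20}
  N20 x:[58/3,85/3] y:[12,18] z:[-15,7] -> miss, prune
  N28 x:[16,77/3] y:[12,19] z:[8,22] -> hit [16,19], descend [16, 21, 25, 27]
    N16 x:[61/3,65/3] y:[18,19] z:[17,20] -> miss, prune
    N21 x:[58/3,64/3] y:[12,15] z:[21,22] -> miss, prune
    N25 x:[16,53/3] y:[31/2,17] z:[13,16] -> hit [16,16] leaf, test {P11@t=16}
    N27 x:[71/3,77/3] y:[25/2,18] z:[8,16] -> miss, prune

Visited [0, 1, 19, 9, 18, 24, 32, 20, 28, 16, 21, 25, 27]. Tests: 13 box, 2 leaf. Nearest: P11.

== RESULT ==
[0, 1, 19, 9, 18, 24, 32, 20, 28, 16, 21, 25, 27]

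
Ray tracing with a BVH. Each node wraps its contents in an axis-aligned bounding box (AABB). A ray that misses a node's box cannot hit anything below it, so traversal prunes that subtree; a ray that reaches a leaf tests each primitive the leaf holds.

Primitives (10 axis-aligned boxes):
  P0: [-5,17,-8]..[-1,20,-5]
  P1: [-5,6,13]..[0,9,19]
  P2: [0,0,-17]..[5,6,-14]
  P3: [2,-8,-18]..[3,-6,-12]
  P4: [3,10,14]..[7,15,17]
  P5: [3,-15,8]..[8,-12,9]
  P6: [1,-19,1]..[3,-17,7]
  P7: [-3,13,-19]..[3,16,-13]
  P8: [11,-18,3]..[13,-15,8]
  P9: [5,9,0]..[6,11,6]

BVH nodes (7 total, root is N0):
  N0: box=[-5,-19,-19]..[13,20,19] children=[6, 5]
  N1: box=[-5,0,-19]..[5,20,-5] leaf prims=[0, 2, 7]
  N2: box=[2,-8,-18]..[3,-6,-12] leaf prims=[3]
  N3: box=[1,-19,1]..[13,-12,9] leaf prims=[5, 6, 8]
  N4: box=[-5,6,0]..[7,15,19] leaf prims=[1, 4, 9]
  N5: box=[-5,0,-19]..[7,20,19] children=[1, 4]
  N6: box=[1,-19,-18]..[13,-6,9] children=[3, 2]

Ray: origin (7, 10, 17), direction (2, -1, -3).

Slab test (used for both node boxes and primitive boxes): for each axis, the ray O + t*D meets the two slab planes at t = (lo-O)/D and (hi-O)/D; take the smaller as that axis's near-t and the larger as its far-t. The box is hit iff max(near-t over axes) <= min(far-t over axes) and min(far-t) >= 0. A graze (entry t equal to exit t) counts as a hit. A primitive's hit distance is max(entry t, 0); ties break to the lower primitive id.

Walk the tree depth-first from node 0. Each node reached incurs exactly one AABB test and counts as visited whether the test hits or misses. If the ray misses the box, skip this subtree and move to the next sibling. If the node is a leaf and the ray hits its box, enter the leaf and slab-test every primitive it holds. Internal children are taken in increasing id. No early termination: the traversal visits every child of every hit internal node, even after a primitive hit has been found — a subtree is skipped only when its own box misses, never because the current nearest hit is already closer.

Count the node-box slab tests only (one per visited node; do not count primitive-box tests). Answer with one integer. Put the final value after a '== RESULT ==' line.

Trace the traversal:
N0 x:[-6,3] y:[-10,29] z:[-2/3,12] -> hit [-2/3,3], descend [5, 6]
  N5 x:[-6,0] y:[-10,10] z:[-2/3,12] -> hit [-2/3,0], descend [1, 4]
    N1 x:[-6,-1] y:[-10,10] z:[22/3,12] -> miss, prune
    N4 x:[-6,0] y:[-5,4] z:[-2/3,17/3] -> hit [-2/3,0] leaf, test {P1(miss), P4@t=0, P9(miss)}
  N6 x:[-3,3] y:[16,29] z:[8/3,35/3] -> miss, prune

order=[0, 5, 1, 4, 6]  |boxes|=5  |leaves|=1  hit=P4

== RESULT ==
5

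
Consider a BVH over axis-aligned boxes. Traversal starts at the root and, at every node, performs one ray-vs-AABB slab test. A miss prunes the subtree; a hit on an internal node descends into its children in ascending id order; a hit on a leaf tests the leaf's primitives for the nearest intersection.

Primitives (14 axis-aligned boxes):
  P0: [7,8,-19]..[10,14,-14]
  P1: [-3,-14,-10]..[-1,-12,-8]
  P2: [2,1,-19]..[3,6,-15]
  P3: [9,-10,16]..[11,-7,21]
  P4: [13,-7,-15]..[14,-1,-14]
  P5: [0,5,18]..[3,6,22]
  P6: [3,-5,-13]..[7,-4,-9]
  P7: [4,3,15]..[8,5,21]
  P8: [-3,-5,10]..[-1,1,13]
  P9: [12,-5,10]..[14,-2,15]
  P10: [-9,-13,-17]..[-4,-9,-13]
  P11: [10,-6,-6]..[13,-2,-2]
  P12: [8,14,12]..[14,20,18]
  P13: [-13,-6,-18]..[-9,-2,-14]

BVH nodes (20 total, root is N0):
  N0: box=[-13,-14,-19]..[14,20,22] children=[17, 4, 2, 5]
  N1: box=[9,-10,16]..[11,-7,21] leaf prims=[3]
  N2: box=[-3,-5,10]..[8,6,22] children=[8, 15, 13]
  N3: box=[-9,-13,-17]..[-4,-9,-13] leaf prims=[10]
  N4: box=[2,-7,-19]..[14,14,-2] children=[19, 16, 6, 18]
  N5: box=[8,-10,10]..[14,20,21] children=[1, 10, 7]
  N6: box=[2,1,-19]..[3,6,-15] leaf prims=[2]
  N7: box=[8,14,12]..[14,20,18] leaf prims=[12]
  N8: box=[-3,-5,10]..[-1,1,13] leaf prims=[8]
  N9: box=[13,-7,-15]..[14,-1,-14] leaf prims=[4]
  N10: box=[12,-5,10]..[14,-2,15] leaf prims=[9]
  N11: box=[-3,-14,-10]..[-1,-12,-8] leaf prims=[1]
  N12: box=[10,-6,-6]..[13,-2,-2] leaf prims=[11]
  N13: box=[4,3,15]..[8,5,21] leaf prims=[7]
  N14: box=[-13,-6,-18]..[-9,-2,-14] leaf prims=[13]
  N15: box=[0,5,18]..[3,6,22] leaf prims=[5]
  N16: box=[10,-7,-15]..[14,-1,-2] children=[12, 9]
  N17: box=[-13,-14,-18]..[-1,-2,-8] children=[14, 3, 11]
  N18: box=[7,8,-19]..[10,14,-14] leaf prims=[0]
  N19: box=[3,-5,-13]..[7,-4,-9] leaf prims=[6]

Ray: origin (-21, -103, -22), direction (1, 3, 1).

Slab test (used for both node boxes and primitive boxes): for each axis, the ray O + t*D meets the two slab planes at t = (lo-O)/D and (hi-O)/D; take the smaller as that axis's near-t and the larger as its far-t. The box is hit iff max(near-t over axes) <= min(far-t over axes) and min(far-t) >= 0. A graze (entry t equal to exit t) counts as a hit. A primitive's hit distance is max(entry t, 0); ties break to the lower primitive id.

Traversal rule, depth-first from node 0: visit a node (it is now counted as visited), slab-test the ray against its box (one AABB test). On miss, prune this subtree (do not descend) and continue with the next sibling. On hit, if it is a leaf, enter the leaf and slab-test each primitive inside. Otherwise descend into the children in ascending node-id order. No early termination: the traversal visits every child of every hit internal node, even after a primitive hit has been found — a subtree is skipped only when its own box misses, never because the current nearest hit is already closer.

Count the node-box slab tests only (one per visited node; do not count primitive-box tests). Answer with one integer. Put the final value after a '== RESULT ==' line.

Trace the traversal:
N0 x:[8,35] y:[89/3,41] z:[3,44] -> hit [89/3,35], descend [2, 4, 5, 17]
  N2 x:[18,29] y:[98/3,109/3] z:[32,44] -> miss, prune
  N4 x:[23,35] y:[32,39] z:[3,20] -> miss, prune
  N5 x:[29,35] y:[31,41] z:[32,43] -> hit [32,35], descend [1, 7, 10]
    N1 x:[30,32] y:[31,32] z:[38,43] -> miss, prune
    N7 x:[29,35] y:[39,41] z:[34,40] -> miss, prune
    N10 x:[33,35] y:[98/3,101/3] z:[32,37] -> hit [33,101/3] leaf, test {P9@t=33}
  N17 x:[8,20] y:[89/3,101/3] z:[4,14] -> miss, prune

Visited [0, 2, 4, 5, 1, 7, 10, 17]. Tests: 8 box, 1 leaf. Nearest: P9.

== RESULT ==
8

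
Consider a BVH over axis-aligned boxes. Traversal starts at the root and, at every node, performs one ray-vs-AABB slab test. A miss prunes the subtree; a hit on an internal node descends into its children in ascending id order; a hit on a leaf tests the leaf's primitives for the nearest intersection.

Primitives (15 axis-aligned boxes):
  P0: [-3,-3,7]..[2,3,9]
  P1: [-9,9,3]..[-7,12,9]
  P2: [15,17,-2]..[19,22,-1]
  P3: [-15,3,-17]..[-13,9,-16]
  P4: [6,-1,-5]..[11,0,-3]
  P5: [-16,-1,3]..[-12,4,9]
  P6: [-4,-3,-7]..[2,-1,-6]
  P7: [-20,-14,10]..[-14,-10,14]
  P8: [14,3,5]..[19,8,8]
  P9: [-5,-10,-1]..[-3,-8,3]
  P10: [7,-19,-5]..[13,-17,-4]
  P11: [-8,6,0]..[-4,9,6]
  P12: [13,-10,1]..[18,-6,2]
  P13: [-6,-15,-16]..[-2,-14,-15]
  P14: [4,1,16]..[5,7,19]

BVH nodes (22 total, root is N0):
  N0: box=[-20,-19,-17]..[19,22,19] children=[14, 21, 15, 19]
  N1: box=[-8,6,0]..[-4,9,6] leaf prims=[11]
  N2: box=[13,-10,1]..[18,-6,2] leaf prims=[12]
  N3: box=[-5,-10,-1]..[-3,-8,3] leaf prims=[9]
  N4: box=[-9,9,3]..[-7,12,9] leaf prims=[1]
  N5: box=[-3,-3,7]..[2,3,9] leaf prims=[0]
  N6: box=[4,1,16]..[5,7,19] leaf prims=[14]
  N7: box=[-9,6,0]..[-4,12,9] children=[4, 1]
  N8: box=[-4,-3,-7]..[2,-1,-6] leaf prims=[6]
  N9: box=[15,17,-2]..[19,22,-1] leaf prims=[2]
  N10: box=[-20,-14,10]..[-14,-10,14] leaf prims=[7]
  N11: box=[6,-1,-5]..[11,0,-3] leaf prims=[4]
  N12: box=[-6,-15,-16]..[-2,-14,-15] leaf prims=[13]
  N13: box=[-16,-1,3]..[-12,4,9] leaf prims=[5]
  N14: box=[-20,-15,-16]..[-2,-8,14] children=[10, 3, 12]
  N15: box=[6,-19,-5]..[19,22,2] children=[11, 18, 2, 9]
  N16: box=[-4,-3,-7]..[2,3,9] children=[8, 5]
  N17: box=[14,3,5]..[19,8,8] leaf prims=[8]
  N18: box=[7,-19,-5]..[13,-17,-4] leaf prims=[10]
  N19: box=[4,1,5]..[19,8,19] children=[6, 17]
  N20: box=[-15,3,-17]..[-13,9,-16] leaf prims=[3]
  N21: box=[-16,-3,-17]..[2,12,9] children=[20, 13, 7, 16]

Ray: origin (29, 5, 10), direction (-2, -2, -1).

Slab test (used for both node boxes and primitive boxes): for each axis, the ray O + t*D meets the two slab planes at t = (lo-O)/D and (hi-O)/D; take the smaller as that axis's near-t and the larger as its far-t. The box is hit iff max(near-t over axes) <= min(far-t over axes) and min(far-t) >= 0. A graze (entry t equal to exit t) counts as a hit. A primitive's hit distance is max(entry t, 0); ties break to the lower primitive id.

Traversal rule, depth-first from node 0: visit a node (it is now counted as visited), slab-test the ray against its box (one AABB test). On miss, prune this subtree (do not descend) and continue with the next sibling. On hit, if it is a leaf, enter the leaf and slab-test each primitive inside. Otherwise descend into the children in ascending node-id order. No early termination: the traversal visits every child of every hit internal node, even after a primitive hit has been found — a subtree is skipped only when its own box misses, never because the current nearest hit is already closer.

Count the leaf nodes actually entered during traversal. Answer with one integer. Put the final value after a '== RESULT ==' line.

Trace the traversal:
N0 x:[5,49/2] y:[-17/2,12] z:[-9,27] -> hit [5,12], descend [14, 15, 19, 21]
  N14 x:[31/2,49/2] y:[13/2,10] z:[-4,26] -> miss, prune
  N15 x:[5,23/2] y:[-17/2,12] z:[8,15] -> hit [8,23/2], descend [2, 9, 11, 18]
    N2 x:[11/2,8] y:[11/2,15/2] z:[8,9] -> miss, prune
    N9 x:[5,7] y:[-17/2,-6] z:[11,12] -> miss, prune
    N11 x:[9,23/2] y:[5/2,3] z:[13,15] -> miss, prune
    N18 x:[8,11] y:[11,12] z:[14,15] -> miss, prune
  N19 x:[5,25/2] y:[-3/2,2] z:[-9,5] -> miss, prune
  N21 x:[27/2,45/2] y:[-7/2,4] z:[1,27] -> miss, prune

order=[0, 14, 15, 2, 9, 11, 18, 19, 21]  |boxes|=9  |leaves|=0  hit=miss

== RESULT ==
0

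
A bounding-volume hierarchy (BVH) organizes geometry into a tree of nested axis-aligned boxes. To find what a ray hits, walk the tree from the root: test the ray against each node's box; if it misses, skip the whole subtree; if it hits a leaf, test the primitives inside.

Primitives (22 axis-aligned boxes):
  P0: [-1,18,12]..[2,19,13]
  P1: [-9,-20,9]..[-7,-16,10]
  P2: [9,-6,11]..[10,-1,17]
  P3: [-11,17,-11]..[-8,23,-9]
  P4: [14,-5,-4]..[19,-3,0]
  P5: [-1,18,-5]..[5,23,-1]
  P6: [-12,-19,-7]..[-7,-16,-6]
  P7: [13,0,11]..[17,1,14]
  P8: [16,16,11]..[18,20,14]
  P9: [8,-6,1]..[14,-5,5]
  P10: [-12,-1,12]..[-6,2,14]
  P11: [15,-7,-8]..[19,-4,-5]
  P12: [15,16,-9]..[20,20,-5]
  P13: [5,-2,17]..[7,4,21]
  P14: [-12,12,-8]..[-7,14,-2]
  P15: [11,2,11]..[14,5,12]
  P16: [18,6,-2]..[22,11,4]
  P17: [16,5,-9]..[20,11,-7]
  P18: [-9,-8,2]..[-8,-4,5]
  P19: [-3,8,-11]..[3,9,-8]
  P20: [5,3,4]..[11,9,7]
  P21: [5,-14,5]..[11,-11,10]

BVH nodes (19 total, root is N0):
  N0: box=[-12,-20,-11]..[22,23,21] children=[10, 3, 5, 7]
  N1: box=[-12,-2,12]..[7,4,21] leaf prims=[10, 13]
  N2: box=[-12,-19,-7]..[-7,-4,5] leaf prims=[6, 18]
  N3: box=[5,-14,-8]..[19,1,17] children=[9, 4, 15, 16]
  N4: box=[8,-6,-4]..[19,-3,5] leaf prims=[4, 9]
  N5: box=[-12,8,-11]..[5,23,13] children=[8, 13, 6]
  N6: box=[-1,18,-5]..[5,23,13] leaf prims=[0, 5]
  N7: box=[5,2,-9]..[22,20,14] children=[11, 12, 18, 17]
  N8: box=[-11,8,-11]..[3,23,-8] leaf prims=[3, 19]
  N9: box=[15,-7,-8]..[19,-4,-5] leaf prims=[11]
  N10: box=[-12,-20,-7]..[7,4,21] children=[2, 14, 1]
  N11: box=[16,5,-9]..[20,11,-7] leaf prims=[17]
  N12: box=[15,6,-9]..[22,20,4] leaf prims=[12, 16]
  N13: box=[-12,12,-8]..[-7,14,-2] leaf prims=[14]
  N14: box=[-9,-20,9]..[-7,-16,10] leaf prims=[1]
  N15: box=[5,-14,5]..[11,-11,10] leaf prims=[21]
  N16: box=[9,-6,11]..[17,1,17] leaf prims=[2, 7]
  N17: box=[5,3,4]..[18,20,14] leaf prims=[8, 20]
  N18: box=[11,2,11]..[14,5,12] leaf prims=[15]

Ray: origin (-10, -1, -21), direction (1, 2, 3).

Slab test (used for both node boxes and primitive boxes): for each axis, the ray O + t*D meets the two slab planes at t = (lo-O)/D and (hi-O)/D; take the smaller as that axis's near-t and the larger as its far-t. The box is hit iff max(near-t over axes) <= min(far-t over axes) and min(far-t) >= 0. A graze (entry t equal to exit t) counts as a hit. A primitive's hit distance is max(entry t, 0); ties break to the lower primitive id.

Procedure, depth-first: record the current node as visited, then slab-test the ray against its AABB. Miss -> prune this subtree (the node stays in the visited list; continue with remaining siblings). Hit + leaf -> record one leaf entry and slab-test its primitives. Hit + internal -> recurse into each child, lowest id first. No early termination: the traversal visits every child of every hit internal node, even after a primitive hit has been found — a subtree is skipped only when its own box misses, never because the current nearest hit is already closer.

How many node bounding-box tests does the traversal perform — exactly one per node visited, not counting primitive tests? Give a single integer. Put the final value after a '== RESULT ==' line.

Trace the traversal:
N0 x:[-2,32] y:[-19/2,12] z:[10/3,14] -> hit [10/3,12], descend [3, 5, 7, 10]
  N3 x:[15,29] y:[-13/2,1] z:[13/3,38/3] -> miss, prune
  N5 x:[-2,15] y:[9/2,12] z:[10/3,34/3] -> hit [9/2,34/3], descend [6, 8, 13]
    N6 x:[9,15] y:[19/2,12] z:[16/3,34/3] -> hit [19/2,34/3] leaf, test {P0(miss), P5(miss)}
    N8 x:[-1,13] y:[9/2,12] z:[10/3,13/3] -> miss, prune
    N13 x:[-2,3] y:[13/2,15/2] z:[13/3,19/3] -> miss, prune
  N7 x:[15,32] y:[3/2,21/2] z:[4,35/3] -> miss, prune
  N10 x:[-2,17] y:[-19/2,5/2] z:[14/3,14] -> miss, prune

8 AABB tests over nodes [0, 3, 5, 6, 8, 13, 7, 10]; 1 leaf entered; closest miss.

== RESULT ==
8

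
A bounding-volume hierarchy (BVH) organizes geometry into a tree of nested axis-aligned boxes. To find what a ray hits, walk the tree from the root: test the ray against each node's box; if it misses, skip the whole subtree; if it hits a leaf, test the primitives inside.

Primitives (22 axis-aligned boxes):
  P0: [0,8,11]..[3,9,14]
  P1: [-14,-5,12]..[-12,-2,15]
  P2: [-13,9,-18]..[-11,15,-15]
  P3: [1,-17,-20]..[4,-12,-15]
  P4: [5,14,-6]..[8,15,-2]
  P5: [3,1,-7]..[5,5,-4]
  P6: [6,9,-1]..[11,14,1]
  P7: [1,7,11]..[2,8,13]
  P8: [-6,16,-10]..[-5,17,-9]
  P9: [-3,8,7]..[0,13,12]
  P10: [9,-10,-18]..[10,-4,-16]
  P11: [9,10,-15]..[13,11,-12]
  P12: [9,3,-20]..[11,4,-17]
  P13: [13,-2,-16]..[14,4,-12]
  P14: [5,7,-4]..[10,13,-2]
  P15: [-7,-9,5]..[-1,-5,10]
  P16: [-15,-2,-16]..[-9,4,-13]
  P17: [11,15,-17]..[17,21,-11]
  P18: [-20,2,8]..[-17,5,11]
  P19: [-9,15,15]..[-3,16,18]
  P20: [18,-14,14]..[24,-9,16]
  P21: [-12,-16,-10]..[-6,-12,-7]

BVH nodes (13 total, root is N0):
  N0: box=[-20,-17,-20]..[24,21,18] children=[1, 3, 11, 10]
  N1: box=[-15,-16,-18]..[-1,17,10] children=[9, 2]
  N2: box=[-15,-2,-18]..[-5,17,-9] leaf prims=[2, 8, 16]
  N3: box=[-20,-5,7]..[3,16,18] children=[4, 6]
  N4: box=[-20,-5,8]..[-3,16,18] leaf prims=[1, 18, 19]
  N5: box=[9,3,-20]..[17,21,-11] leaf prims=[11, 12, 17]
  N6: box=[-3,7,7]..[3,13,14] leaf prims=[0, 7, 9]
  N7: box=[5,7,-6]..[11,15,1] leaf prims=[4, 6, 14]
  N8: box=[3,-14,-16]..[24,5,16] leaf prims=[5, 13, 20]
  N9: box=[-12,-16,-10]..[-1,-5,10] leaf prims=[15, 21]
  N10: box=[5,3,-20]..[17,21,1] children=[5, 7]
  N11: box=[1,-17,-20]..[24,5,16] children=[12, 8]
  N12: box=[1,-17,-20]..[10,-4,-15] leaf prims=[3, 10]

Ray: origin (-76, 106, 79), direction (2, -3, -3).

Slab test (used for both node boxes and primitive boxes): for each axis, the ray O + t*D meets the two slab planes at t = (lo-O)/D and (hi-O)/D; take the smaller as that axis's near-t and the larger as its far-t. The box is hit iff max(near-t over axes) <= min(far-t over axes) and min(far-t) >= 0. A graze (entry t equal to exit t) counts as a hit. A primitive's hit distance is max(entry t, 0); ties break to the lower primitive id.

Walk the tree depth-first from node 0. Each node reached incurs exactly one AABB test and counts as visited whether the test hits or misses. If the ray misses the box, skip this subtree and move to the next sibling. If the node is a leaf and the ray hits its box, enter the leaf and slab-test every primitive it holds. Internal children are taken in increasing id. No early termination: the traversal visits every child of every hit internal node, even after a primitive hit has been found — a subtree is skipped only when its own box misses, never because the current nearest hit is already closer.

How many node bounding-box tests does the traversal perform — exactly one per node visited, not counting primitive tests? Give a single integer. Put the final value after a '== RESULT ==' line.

Traverse from the root:
N0 x:[28,50] y:[85/3,41] z:[61/3,33] -> hit [85/3,33], descend [1, 3, 10, 11]
  N1 x:[61/2,75/2] y:[89/3,122/3] z:[23,97/3] -> hit [61/2,97/3], descend [2, 9]
    N2 x:[61/2,71/2] y:[89/3,36] z:[88/3,97/3] -> hit [61/2,97/3] leaf, test {P2@t=63/2, P8(miss), P16(miss)}
    N9 x:[32,75/2] y:[37,122/3] z:[23,89/3] -> miss, prune
  N3 x:[28,79/2] y:[30,37] z:[61/3,24] -> miss, prune
  N10 x:[81/2,93/2] y:[85/3,103/3] z:[26,33] -> miss, prune
  N11 x:[77/2,50] y:[101/3,41] z:[21,33] -> miss, prune

7 AABB tests over nodes [0, 1, 2, 9, 3, 10, 11]; 1 leaf entered; closest P2.

== RESULT ==
7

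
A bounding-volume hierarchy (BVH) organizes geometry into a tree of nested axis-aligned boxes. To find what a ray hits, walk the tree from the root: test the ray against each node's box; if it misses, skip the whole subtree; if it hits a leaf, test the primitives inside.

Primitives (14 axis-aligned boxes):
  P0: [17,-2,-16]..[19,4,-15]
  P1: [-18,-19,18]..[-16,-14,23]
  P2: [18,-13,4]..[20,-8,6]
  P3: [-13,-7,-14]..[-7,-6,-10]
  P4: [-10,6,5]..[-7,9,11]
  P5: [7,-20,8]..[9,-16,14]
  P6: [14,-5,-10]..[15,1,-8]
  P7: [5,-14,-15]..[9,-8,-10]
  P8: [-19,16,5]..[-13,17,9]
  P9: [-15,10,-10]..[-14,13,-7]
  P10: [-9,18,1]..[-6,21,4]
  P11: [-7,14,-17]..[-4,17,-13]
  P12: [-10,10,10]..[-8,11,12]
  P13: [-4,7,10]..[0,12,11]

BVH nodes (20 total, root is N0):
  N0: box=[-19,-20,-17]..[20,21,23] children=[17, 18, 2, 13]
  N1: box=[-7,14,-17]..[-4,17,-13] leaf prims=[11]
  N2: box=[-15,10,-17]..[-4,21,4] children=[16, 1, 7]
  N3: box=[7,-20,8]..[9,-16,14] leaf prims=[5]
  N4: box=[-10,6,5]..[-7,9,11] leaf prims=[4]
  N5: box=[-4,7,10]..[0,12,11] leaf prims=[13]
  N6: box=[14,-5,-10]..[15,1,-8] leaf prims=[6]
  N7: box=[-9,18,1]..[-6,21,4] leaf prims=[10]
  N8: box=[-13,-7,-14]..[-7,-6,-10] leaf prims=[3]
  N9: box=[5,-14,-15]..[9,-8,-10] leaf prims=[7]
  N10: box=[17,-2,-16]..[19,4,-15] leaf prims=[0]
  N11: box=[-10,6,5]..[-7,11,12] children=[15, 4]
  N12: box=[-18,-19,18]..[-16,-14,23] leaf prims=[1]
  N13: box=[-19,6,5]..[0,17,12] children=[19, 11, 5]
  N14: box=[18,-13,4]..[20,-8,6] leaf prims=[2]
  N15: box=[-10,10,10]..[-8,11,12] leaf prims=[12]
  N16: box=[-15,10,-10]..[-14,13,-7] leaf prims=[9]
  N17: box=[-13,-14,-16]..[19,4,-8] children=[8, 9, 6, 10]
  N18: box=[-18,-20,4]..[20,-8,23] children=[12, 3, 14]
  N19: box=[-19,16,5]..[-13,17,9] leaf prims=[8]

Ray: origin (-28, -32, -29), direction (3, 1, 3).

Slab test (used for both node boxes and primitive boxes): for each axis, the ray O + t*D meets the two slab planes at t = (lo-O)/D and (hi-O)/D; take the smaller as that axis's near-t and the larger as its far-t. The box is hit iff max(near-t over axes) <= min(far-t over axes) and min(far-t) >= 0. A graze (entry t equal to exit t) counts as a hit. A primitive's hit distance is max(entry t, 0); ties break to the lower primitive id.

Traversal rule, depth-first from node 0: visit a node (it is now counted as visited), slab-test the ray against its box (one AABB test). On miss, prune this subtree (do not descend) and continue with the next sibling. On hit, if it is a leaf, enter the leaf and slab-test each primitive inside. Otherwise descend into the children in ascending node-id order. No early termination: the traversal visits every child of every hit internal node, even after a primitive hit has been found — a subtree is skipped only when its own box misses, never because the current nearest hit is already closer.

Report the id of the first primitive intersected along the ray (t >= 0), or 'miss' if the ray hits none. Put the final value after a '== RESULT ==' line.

Walk:
N0 x:[3,16] y:[12,53] z:[4,52/3] -> hit [12,16], descend [2, 13, 17, 18]
  N2 x:[13/3,8] y:[42,53] z:[4,11] -> miss, prune
  N13 x:[3,28/3] y:[38,49] z:[34/3,41/3] -> miss, prune
  N17 x:[5,47/3] y:[18,36] z:[13/3,7] -> miss, prune
  N18 x:[10/3,16] y:[12,24] z:[11,52/3] -> hit [12,16], descend [3, 12, 14]
    N3 x:[35/3,37/3] y:[12,16] z:[37/3,43/3] -> hit [37/3,37/3] leaf, test {P5@t=37/3}
    N12 x:[10/3,4] y:[13,18] z:[47/3,52/3] -> miss, prune
    N14 x:[46/3,16] y:[19,24] z:[11,35/3] -> miss, prune

Summary -> nodes [0, 2, 13, 17, 18, 3, 12, 14]; box-tests=8; leaf-entries=1; first=P5

== RESULT ==
5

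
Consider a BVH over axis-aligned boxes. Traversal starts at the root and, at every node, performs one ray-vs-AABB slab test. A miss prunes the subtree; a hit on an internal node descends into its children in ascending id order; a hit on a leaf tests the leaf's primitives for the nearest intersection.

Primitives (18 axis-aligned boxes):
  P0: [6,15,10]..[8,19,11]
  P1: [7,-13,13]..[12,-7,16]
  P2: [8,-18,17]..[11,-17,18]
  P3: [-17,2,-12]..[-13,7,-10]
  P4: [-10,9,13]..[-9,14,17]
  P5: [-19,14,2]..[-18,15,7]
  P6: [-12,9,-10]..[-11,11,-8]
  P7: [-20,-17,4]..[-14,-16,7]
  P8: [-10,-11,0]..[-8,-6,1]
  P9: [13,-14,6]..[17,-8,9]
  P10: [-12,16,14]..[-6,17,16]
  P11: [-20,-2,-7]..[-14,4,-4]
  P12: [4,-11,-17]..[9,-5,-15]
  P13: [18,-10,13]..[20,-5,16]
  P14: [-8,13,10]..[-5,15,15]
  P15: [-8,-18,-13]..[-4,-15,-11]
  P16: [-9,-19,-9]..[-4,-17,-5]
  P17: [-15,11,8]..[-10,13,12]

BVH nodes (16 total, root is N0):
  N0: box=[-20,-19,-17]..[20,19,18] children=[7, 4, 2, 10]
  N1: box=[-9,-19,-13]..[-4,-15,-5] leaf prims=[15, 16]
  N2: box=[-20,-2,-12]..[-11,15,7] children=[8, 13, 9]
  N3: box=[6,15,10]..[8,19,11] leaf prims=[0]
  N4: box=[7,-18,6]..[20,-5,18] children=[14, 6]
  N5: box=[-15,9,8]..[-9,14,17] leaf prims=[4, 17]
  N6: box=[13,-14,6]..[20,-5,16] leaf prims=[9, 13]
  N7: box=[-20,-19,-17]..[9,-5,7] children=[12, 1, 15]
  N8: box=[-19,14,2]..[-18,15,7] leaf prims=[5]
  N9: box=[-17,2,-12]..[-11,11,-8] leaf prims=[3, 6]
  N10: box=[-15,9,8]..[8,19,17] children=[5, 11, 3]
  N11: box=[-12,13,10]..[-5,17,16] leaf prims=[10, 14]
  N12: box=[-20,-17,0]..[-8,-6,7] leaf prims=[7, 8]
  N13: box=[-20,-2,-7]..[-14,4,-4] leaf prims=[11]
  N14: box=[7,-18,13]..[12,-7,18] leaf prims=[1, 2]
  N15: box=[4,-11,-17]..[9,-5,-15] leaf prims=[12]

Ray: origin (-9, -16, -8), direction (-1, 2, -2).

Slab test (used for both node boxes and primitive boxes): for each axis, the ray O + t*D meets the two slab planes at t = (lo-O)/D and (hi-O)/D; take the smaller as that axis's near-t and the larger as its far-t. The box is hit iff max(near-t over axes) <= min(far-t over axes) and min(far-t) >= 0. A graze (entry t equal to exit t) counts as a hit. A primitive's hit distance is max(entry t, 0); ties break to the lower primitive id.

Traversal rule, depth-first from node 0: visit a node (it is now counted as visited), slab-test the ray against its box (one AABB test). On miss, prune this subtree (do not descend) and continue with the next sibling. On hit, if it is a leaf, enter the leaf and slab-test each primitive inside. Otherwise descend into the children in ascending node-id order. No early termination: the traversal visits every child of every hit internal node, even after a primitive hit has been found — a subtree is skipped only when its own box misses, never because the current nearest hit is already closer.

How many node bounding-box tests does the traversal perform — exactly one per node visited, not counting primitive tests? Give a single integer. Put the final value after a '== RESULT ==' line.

Walk:
N0 x:[-29,11] y:[-3/2,35/2] z:[-13,9/2] -> hit [-3/2,9/2], descend [2, 4, 7, 10]
  N2 x:[2,11] y:[7,31/2] z:[-15/2,2] -> miss, prune
  N4 x:[-29,-16] y:[-1,11/2] z:[-13,-7] -> miss, prune
  N7 x:[-18,11] y:[-3/2,11/2] z:[-15/2,9/2] -> hit [-3/2,9/2], descend [1, 12, 15]
    N1 x:[-5,0] y:[-3/2,1/2] z:[-3/2,5/2] -> hit [-3/2,0] leaf, test {P15(miss), P16(miss)}
    N12 x:[-1,11] y:[-1/2,5] z:[-15/2,-4] -> miss, prune
    N15 x:[-18,-13] y:[5/2,11/2] z:[7/2,9/2] -> miss, prune
  N10 x:[-17,6] y:[25/2,35/2] z:[-25/2,-8] -> miss, prune

Visited [0, 2, 4, 7, 1, 12, 15, 10]. Tests: 8 box, 1 leaf. Nearest: miss.

== RESULT ==
8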